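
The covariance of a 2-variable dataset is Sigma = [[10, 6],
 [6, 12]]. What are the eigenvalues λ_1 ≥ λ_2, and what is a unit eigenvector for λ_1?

Step 1 — characteristic polynomial of 2×2 Sigma:
  det(Sigma - λI) = λ² - trace · λ + det = 0.
  trace = 10 + 12 = 22, det = 10·12 - (6)² = 84.
Step 2 — discriminant:
  Δ = trace² - 4·det = 484 - 336 = 148.
Step 3 — eigenvalues:
  λ = (trace ± √Δ)/2 = (22 ± 12.1655)/2,
  λ_1 = 17.0828,  λ_2 = 4.9172.

Step 4 — unit eigenvector for λ_1: solve (Sigma - λ_1 I)v = 0. First row:
  (10 - 17.0828)·v_x + (6)·v_y = 0, i.e. (-7.0828)·v_x + (6)·v_y = 0,
  so v ∝ (b, λ_1 - a) = (6, 7.0828) = u.
  ||u|| = √((6)² + (7.0828)²) = √(86.1655) ≈ 9.2825,
  v_1 = u/||u|| ≈ (0.6464, 0.763) (||v_1|| = 1).

λ_1 = 17.0828,  λ_2 = 4.9172;  v_1 ≈ (0.6464, 0.763)


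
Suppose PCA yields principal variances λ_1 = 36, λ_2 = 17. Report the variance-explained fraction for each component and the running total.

Step 1 — total variance = trace(Sigma) = Σ λ_i = 36 + 17 = 53.

Step 2 — fraction explained by component i = λ_i / Σ λ:
  PC1: 36/53 = 0.6792
  PC2: 17/53 = 0.3208

Step 3 — cumulative fraction after k components = (λ_1 + ... + λ_k) / Σ λ:
  k = 1: 36/53 = 0.6792
  k = 2: (36 + 17)/53 = 53/53 = 1

Summary (fraction, with percent):

explained: PC1 0.6792 (67.92%), PC2 0.3208 (32.08%);  cumulative: 0.6792, 1


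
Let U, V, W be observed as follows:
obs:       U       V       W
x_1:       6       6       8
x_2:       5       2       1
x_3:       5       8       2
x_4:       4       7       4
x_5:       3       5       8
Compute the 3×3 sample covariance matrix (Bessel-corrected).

Step 1 — column means:
  mean(U) = (6 + 5 + 5 + 4 + 3) / 5 = 23/5 = 4.6
  mean(V) = (6 + 2 + 8 + 7 + 5) / 5 = 28/5 = 5.6
  mean(W) = (8 + 1 + 2 + 4 + 8) / 5 = 23/5 = 4.6

Step 2 — sample covariance S[i,j] = (1/(n-1)) · Σ_k (x_{k,i} - mean_i) · (x_{k,j} - mean_j), with n-1 = 4.
  S[U,U] = ((1.4)·(1.4) + (0.4)·(0.4) + (0.4)·(0.4) + (-0.6)·(-0.6) + (-1.6)·(-1.6)) / 4 = 5.2/4 = 1.3
  S[U,V] = ((1.4)·(0.4) + (0.4)·(-3.6) + (0.4)·(2.4) + (-0.6)·(1.4) + (-1.6)·(-0.6)) / 4 = 0.2/4 = 0.05
  S[U,W] = ((1.4)·(3.4) + (0.4)·(-3.6) + (0.4)·(-2.6) + (-0.6)·(-0.6) + (-1.6)·(3.4)) / 4 = -2.8/4 = -0.7
  S[V,V] = ((0.4)·(0.4) + (-3.6)·(-3.6) + (2.4)·(2.4) + (1.4)·(1.4) + (-0.6)·(-0.6)) / 4 = 21.2/4 = 5.3
  S[V,W] = ((0.4)·(3.4) + (-3.6)·(-3.6) + (2.4)·(-2.6) + (1.4)·(-0.6) + (-0.6)·(3.4)) / 4 = 5.2/4 = 1.3
  S[W,W] = ((3.4)·(3.4) + (-3.6)·(-3.6) + (-2.6)·(-2.6) + (-0.6)·(-0.6) + (3.4)·(3.4)) / 4 = 43.2/4 = 10.8

S is symmetric (S[j,i] = S[i,j]). Assembling:

S = [[1.3, 0.05, -0.7],
 [0.05, 5.3, 1.3],
 [-0.7, 1.3, 10.8]]


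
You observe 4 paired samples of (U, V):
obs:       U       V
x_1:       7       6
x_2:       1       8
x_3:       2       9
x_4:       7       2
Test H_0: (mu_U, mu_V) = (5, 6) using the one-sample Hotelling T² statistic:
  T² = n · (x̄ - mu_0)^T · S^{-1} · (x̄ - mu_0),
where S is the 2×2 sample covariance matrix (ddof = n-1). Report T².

Step 1 — sample mean vector:
  mean(U) = (7 + 1 + 2 + 7) / 4 = 17/4 = 4.25
  mean(V) = (6 + 8 + 9 + 2) / 4 = 25/4 = 6.25
  x̄ = (4.25, 6.25),  deviation x̄ - mu_0 = (4.25, 6.25) - (5, 6) = (-0.75, 0.25).

Step 2 — sample covariance matrix, S[i,j] = (1/(n-1)) · Σ_k (x_{k,i} - mean_i) · (x_{k,j} - mean_j), divisor n-1 = 3:
  S[U,U] = ((2.75)·(2.75) + (-3.25)·(-3.25) + (-2.25)·(-2.25) + (2.75)·(2.75)) / 3 = 30.75/3 = 10.25
  S[U,V] = ((2.75)·(-0.25) + (-3.25)·(1.75) + (-2.25)·(2.75) + (2.75)·(-4.25)) / 3 = -24.25/3 = -8.0833
  S[V,V] = ((-0.25)·(-0.25) + (1.75)·(1.75) + (2.75)·(2.75) + (-4.25)·(-4.25)) / 3 = 28.75/3 = 9.5833
  S = [[10.25, -8.0833],
 [-8.0833, 9.5833]].

Step 3 — invert S. det(S) = 10.25·9.5833 - (-8.0833)² = 32.8889.
  S^{-1} = (1/det) · [[d, -b], [-b, a]] = [[0.2914, 0.2458],
 [0.2458, 0.3117]].

Step 4 — quadratic form (x̄ - mu_0)^T · S^{-1} · (x̄ - mu_0):
  S^{-1} · (x̄ - mu_0) = (-0.1571, -0.1064),
  (x̄ - mu_0)^T · [...] = (-0.75)·(-0.1571) + (0.25)·(-0.1064) = 0.0912.

Step 5 — scale by n: T² = 4 · 0.0912 = 0.3649.

T² ≈ 0.3649


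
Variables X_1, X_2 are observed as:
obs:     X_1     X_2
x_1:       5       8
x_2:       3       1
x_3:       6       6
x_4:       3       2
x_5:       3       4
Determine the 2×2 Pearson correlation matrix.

Step 1 — column means:
  mean(X_1) = (5 + 3 + 6 + 3 + 3) / 5 = 20/5 = 4
  mean(X_2) = (8 + 1 + 6 + 2 + 4) / 5 = 21/5 = 4.2

Step 2 — sample variances and covariances s[i,j] = (1/(n-1)) · Σ_k (x_{k,i} - mean_i) · (x_{k,j} - mean_j), with n-1 = 4:
  s[X_1,X_1] = ((1)·(1) + (-1)·(-1) + (2)·(2) + (-1)·(-1) + (-1)·(-1)) / 4 = 8/4 = 2
  s[X_1,X_2] = ((1)·(3.8) + (-1)·(-3.2) + (2)·(1.8) + (-1)·(-2.2) + (-1)·(-0.2)) / 4 = 13/4 = 3.25
  s[X_2,X_2] = ((3.8)·(3.8) + (-3.2)·(-3.2) + (1.8)·(1.8) + (-2.2)·(-2.2) + (-0.2)·(-0.2)) / 4 = 32.8/4 = 8.2
  Sample standard deviations s_i = √(s[i,i]):
  s(X_1) = √(2) = 1.4142
  s(X_2) = √(8.2) = 2.8636

Step 3 — r_{ij} = s_{ij} / (s_i · s_j):
  r[X_1,X_1] = 1 (diagonal).
  r[X_1,X_2] = 3.25 / (1.4142 · 2.8636) = 3.25 / 4.0497 = 0.8025
  r[X_2,X_2] = 1 (diagonal).

R is symmetric with unit diagonal. Assembling:

R = [[1, 0.8025],
 [0.8025, 1]]


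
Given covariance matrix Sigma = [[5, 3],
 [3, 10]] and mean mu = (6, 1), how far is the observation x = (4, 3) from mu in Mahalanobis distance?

Step 1 — centre the observation: (x - mu) = (-2, 2).

Step 2 — invert Sigma. det(Sigma) = 5·10 - (3)² = 41.
  Sigma^{-1} = (1/det) · [[d, -b], [-b, a]] = [[0.2439, -0.0732],
 [-0.0732, 0.122]].

Step 3 — form the quadratic (x - mu)^T · Sigma^{-1} · (x - mu):
  Sigma^{-1} · (x - mu) = (-0.6341, 0.3902).
  (x - mu)^T · [Sigma^{-1} · (x - mu)] = (-2)·(-0.6341) + (2)·(0.3902) = 2.0488.

Step 4 — take square root: d = √(2.0488) ≈ 1.4314.

d(x, mu) = √(2.0488) ≈ 1.4314


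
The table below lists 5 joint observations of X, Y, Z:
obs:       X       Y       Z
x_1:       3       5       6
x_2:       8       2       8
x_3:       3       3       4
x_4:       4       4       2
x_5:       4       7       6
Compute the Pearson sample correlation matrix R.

Step 1 — column means:
  mean(X) = (3 + 8 + 3 + 4 + 4) / 5 = 22/5 = 4.4
  mean(Y) = (5 + 2 + 3 + 4 + 7) / 5 = 21/5 = 4.2
  mean(Z) = (6 + 8 + 4 + 2 + 6) / 5 = 26/5 = 5.2

Step 2 — sample variances and covariances s[i,j] = (1/(n-1)) · Σ_k (x_{k,i} - mean_i) · (x_{k,j} - mean_j), with n-1 = 4:
  s[X,X] = ((-1.4)·(-1.4) + (3.6)·(3.6) + (-1.4)·(-1.4) + (-0.4)·(-0.4) + (-0.4)·(-0.4)) / 4 = 17.2/4 = 4.3
  s[X,Y] = ((-1.4)·(0.8) + (3.6)·(-2.2) + (-1.4)·(-1.2) + (-0.4)·(-0.2) + (-0.4)·(2.8)) / 4 = -8.4/4 = -2.1
  s[X,Z] = ((-1.4)·(0.8) + (3.6)·(2.8) + (-1.4)·(-1.2) + (-0.4)·(-3.2) + (-0.4)·(0.8)) / 4 = 11.6/4 = 2.9
  s[Y,Y] = ((0.8)·(0.8) + (-2.2)·(-2.2) + (-1.2)·(-1.2) + (-0.2)·(-0.2) + (2.8)·(2.8)) / 4 = 14.8/4 = 3.7
  s[Y,Z] = ((0.8)·(0.8) + (-2.2)·(2.8) + (-1.2)·(-1.2) + (-0.2)·(-3.2) + (2.8)·(0.8)) / 4 = -1.2/4 = -0.3
  s[Z,Z] = ((0.8)·(0.8) + (2.8)·(2.8) + (-1.2)·(-1.2) + (-3.2)·(-3.2) + (0.8)·(0.8)) / 4 = 20.8/4 = 5.2
  Sample standard deviations s_i = √(s[i,i]):
  s(X) = √(4.3) = 2.0736
  s(Y) = √(3.7) = 1.9235
  s(Z) = √(5.2) = 2.2804

Step 3 — r_{ij} = s_{ij} / (s_i · s_j):
  r[X,X] = 1 (diagonal).
  r[X,Y] = -2.1 / (2.0736 · 1.9235) = -2.1 / 3.9887 = -0.5265
  r[X,Z] = 2.9 / (2.0736 · 2.2804) = 2.9 / 4.7286 = 0.6133
  r[Y,Y] = 1 (diagonal).
  r[Y,Z] = -0.3 / (1.9235 · 2.2804) = -0.3 / 4.3863 = -0.0684
  r[Z,Z] = 1 (diagonal).

R is symmetric with unit diagonal. Assembling:

R = [[1, -0.5265, 0.6133],
 [-0.5265, 1, -0.0684],
 [0.6133, -0.0684, 1]]


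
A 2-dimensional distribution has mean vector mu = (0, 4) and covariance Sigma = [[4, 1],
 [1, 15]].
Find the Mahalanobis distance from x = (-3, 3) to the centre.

Step 1 — centre the observation: (x - mu) = (-3, -1).

Step 2 — invert Sigma. det(Sigma) = 4·15 - (1)² = 59.
  Sigma^{-1} = (1/det) · [[d, -b], [-b, a]] = [[0.2542, -0.0169],
 [-0.0169, 0.0678]].

Step 3 — form the quadratic (x - mu)^T · Sigma^{-1} · (x - mu):
  Sigma^{-1} · (x - mu) = (-0.7458, -0.0169).
  (x - mu)^T · [Sigma^{-1} · (x - mu)] = (-3)·(-0.7458) + (-1)·(-0.0169) = 2.2542.

Step 4 — take square root: d = √(2.2542) ≈ 1.5014.

d(x, mu) = √(2.2542) ≈ 1.5014


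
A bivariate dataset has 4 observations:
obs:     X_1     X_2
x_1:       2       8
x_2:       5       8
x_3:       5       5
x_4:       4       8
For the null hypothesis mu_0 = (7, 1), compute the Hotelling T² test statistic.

Step 1 — sample mean vector:
  mean(X_1) = (2 + 5 + 5 + 4) / 4 = 16/4 = 4
  mean(X_2) = (8 + 8 + 5 + 8) / 4 = 29/4 = 7.25
  x̄ = (4, 7.25),  deviation x̄ - mu_0 = (4, 7.25) - (7, 1) = (-3, 6.25).

Step 2 — sample covariance matrix, S[i,j] = (1/(n-1)) · Σ_k (x_{k,i} - mean_i) · (x_{k,j} - mean_j), divisor n-1 = 3:
  S[X_1,X_1] = ((-2)·(-2) + (1)·(1) + (1)·(1) + (0)·(0)) / 3 = 6/3 = 2
  S[X_1,X_2] = ((-2)·(0.75) + (1)·(0.75) + (1)·(-2.25) + (0)·(0.75)) / 3 = -3/3 = -1
  S[X_2,X_2] = ((0.75)·(0.75) + (0.75)·(0.75) + (-2.25)·(-2.25) + (0.75)·(0.75)) / 3 = 6.75/3 = 2.25
  S = [[2, -1],
 [-1, 2.25]].

Step 3 — invert S. det(S) = 2·2.25 - (-1)² = 3.5.
  S^{-1} = (1/det) · [[d, -b], [-b, a]] = [[0.6429, 0.2857],
 [0.2857, 0.5714]].

Step 4 — quadratic form (x̄ - mu_0)^T · S^{-1} · (x̄ - mu_0):
  S^{-1} · (x̄ - mu_0) = (-0.1429, 2.7143),
  (x̄ - mu_0)^T · [...] = (-3)·(-0.1429) + (6.25)·(2.7143) = 17.3929.

Step 5 — scale by n: T² = 4 · 17.3929 = 69.5714.

T² ≈ 69.5714


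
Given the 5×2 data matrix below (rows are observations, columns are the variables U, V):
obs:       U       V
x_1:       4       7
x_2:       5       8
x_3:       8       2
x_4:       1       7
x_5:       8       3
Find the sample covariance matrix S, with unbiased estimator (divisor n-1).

Step 1 — column means:
  mean(U) = (4 + 5 + 8 + 1 + 8) / 5 = 26/5 = 5.2
  mean(V) = (7 + 8 + 2 + 7 + 3) / 5 = 27/5 = 5.4

Step 2 — sample covariance S[i,j] = (1/(n-1)) · Σ_k (x_{k,i} - mean_i) · (x_{k,j} - mean_j), with n-1 = 4.
  S[U,U] = ((-1.2)·(-1.2) + (-0.2)·(-0.2) + (2.8)·(2.8) + (-4.2)·(-4.2) + (2.8)·(2.8)) / 4 = 34.8/4 = 8.7
  S[U,V] = ((-1.2)·(1.6) + (-0.2)·(2.6) + (2.8)·(-3.4) + (-4.2)·(1.6) + (2.8)·(-2.4)) / 4 = -25.4/4 = -6.35
  S[V,V] = ((1.6)·(1.6) + (2.6)·(2.6) + (-3.4)·(-3.4) + (1.6)·(1.6) + (-2.4)·(-2.4)) / 4 = 29.2/4 = 7.3

S is symmetric (S[j,i] = S[i,j]). Assembling:

S = [[8.7, -6.35],
 [-6.35, 7.3]]


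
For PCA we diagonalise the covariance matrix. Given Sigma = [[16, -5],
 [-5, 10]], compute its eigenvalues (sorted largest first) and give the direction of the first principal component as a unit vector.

Step 1 — characteristic polynomial of 2×2 Sigma:
  det(Sigma - λI) = λ² - trace · λ + det = 0.
  trace = 16 + 10 = 26, det = 16·10 - (-5)² = 135.
Step 2 — discriminant:
  Δ = trace² - 4·det = 676 - 540 = 136.
Step 3 — eigenvalues:
  λ = (trace ± √Δ)/2 = (26 ± 11.6619)/2,
  λ_1 = 18.831,  λ_2 = 7.169.

Step 4 — unit eigenvector for λ_1: solve (Sigma - λ_1 I)v = 0. First row:
  (16 - 18.831)·v_x + (-5)·v_y = 0, i.e. (-2.831)·v_x + (-5)·v_y = 0,
  so v ∝ (b, λ_1 - a) = (-5, 2.831); multiply by -1 so the first entry is positive: u = (5, -2.831).
  ||u|| = √((5)² + (-2.831)²) = √(33.0143) ≈ 5.7458,
  v_1 = u/||u|| ≈ (0.8702, -0.4927) (||v_1|| = 1).

λ_1 = 18.831,  λ_2 = 7.169;  v_1 ≈ (0.8702, -0.4927)


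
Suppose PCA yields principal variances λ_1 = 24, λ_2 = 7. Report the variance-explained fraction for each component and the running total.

Step 1 — total variance = trace(Sigma) = Σ λ_i = 24 + 7 = 31.

Step 2 — fraction explained by component i = λ_i / Σ λ:
  PC1: 24/31 = 0.7742
  PC2: 7/31 = 0.2258

Step 3 — cumulative fraction after k components = (λ_1 + ... + λ_k) / Σ λ:
  k = 1: 24/31 = 0.7742
  k = 2: (24 + 7)/31 = 31/31 = 1

Summary (fraction, with percent):

explained: PC1 0.7742 (77.42%), PC2 0.2258 (22.58%);  cumulative: 0.7742, 1


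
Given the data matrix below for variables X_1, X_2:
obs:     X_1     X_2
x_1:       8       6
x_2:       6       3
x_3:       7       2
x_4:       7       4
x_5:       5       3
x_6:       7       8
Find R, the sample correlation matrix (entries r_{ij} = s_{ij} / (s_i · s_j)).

Step 1 — column means:
  mean(X_1) = (8 + 6 + 7 + 7 + 5 + 7) / 6 = 40/6 = 6.6667
  mean(X_2) = (6 + 3 + 2 + 4 + 3 + 8) / 6 = 26/6 = 4.3333

Step 2 — sample variances and covariances s[i,j] = (1/(n-1)) · Σ_k (x_{k,i} - mean_i) · (x_{k,j} - mean_j), with n-1 = 5:
  s[X_1,X_1] = ((1.3333)·(1.3333) + (-0.6667)·(-0.6667) + (0.3333)·(0.3333) + (0.3333)·(0.3333) + (-1.6667)·(-1.6667) + (0.3333)·(0.3333)) / 5 = 5.3333/5 = 1.0667
  s[X_1,X_2] = ((1.3333)·(1.6667) + (-0.6667)·(-1.3333) + (0.3333)·(-2.3333) + (0.3333)·(-0.3333) + (-1.6667)·(-1.3333) + (0.3333)·(3.6667)) / 5 = 5.6667/5 = 1.1333
  s[X_2,X_2] = ((1.6667)·(1.6667) + (-1.3333)·(-1.3333) + (-2.3333)·(-2.3333) + (-0.3333)·(-0.3333) + (-1.3333)·(-1.3333) + (3.6667)·(3.6667)) / 5 = 25.3333/5 = 5.0667
  Sample standard deviations s_i = √(s[i,i]):
  s(X_1) = √(1.0667) = 1.0328
  s(X_2) = √(5.0667) = 2.2509

Step 3 — r_{ij} = s_{ij} / (s_i · s_j):
  r[X_1,X_1] = 1 (diagonal).
  r[X_1,X_2] = 1.1333 / (1.0328 · 2.2509) = 1.1333 / 2.3247 = 0.4875
  r[X_2,X_2] = 1 (diagonal).

R is symmetric with unit diagonal. Assembling:

R = [[1, 0.4875],
 [0.4875, 1]]


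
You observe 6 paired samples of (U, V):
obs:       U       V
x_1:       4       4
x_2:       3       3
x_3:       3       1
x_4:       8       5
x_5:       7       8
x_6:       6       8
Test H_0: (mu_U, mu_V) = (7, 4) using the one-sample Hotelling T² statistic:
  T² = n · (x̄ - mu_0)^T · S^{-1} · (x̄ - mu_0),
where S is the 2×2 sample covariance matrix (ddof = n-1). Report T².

Step 1 — sample mean vector:
  mean(U) = (4 + 3 + 3 + 8 + 7 + 6) / 6 = 31/6 = 5.1667
  mean(V) = (4 + 3 + 1 + 5 + 8 + 8) / 6 = 29/6 = 4.8333
  x̄ = (5.1667, 4.8333),  deviation x̄ - mu_0 = (5.1667, 4.8333) - (7, 4) = (-1.8333, 0.8333).

Step 2 — sample covariance matrix, S[i,j] = (1/(n-1)) · Σ_k (x_{k,i} - mean_i) · (x_{k,j} - mean_j), divisor n-1 = 5:
  S[U,U] = ((-1.1667)·(-1.1667) + (-2.1667)·(-2.1667) + (-2.1667)·(-2.1667) + (2.8333)·(2.8333) + (1.8333)·(1.8333) + (0.8333)·(0.8333)) / 5 = 22.8333/5 = 4.5667
  S[U,V] = ((-1.1667)·(-0.8333) + (-2.1667)·(-1.8333) + (-2.1667)·(-3.8333) + (2.8333)·(0.1667) + (1.8333)·(3.1667) + (0.8333)·(3.1667)) / 5 = 22.1667/5 = 4.4333
  S[V,V] = ((-0.8333)·(-0.8333) + (-1.8333)·(-1.8333) + (-3.8333)·(-3.8333) + (0.1667)·(0.1667) + (3.1667)·(3.1667) + (3.1667)·(3.1667)) / 5 = 38.8333/5 = 7.7667
  S = [[4.5667, 4.4333],
 [4.4333, 7.7667]].

Step 3 — invert S. det(S) = 4.5667·7.7667 - (4.4333)² = 15.8133.
  S^{-1} = (1/det) · [[d, -b], [-b, a]] = [[0.4911, -0.2804],
 [-0.2804, 0.2888]].

Step 4 — quadratic form (x̄ - mu_0)^T · S^{-1} · (x̄ - mu_0):
  S^{-1} · (x̄ - mu_0) = (-1.1341, 0.7546),
  (x̄ - mu_0)^T · [...] = (-1.8333)·(-1.1341) + (0.8333)·(0.7546) = 2.708.

Step 5 — scale by n: T² = 6 · 2.708 = 16.2479.

T² ≈ 16.2479


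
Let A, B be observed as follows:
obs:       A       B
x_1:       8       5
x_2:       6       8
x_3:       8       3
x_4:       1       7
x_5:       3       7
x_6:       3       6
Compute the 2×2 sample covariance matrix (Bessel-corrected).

Step 1 — column means:
  mean(A) = (8 + 6 + 8 + 1 + 3 + 3) / 6 = 29/6 = 4.8333
  mean(B) = (5 + 8 + 3 + 7 + 7 + 6) / 6 = 36/6 = 6

Step 2 — sample covariance S[i,j] = (1/(n-1)) · Σ_k (x_{k,i} - mean_i) · (x_{k,j} - mean_j), with n-1 = 5.
  S[A,A] = ((3.1667)·(3.1667) + (1.1667)·(1.1667) + (3.1667)·(3.1667) + (-3.8333)·(-3.8333) + (-1.8333)·(-1.8333) + (-1.8333)·(-1.8333)) / 5 = 42.8333/5 = 8.5667
  S[A,B] = ((3.1667)·(-1) + (1.1667)·(2) + (3.1667)·(-3) + (-3.8333)·(1) + (-1.8333)·(1) + (-1.8333)·(0)) / 5 = -16/5 = -3.2
  S[B,B] = ((-1)·(-1) + (2)·(2) + (-3)·(-3) + (1)·(1) + (1)·(1) + (0)·(0)) / 5 = 16/5 = 3.2

S is symmetric (S[j,i] = S[i,j]). Assembling:

S = [[8.5667, -3.2],
 [-3.2, 3.2]]


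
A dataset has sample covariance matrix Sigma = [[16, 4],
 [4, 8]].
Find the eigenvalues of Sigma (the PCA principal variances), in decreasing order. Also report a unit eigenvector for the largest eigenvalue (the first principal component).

Step 1 — characteristic polynomial of 2×2 Sigma:
  det(Sigma - λI) = λ² - trace · λ + det = 0.
  trace = 16 + 8 = 24, det = 16·8 - (4)² = 112.
Step 2 — discriminant:
  Δ = trace² - 4·det = 576 - 448 = 128.
Step 3 — eigenvalues:
  λ = (trace ± √Δ)/2 = (24 ± 11.3137)/2,
  λ_1 = 17.6569,  λ_2 = 6.3431.

Step 4 — unit eigenvector for λ_1: solve (Sigma - λ_1 I)v = 0. First row:
  (16 - 17.6569)·v_x + (4)·v_y = 0, i.e. (-1.6569)·v_x + (4)·v_y = 0,
  so v ∝ (b, λ_1 - a) = (4, 1.6569) = u.
  ||u|| = √((4)² + (1.6569)²) = √(18.7452) ≈ 4.3296,
  v_1 = u/||u|| ≈ (0.9239, 0.3827) (||v_1|| = 1).

λ_1 = 17.6569,  λ_2 = 6.3431;  v_1 ≈ (0.9239, 0.3827)


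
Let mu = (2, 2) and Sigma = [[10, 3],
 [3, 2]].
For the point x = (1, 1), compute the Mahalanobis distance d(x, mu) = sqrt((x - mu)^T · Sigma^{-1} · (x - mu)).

Step 1 — centre the observation: (x - mu) = (-1, -1).

Step 2 — invert Sigma. det(Sigma) = 10·2 - (3)² = 11.
  Sigma^{-1} = (1/det) · [[d, -b], [-b, a]] = [[0.1818, -0.2727],
 [-0.2727, 0.9091]].

Step 3 — form the quadratic (x - mu)^T · Sigma^{-1} · (x - mu):
  Sigma^{-1} · (x - mu) = (0.0909, -0.6364).
  (x - mu)^T · [Sigma^{-1} · (x - mu)] = (-1)·(0.0909) + (-1)·(-0.6364) = 0.5455.

Step 4 — take square root: d = √(0.5455) ≈ 0.7385.

d(x, mu) = √(0.5455) ≈ 0.7385


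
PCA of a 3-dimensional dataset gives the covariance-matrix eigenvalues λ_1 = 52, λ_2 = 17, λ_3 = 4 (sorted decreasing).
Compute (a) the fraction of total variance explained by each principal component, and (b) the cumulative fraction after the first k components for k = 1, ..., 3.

Step 1 — total variance = trace(Sigma) = Σ λ_i = 52 + 17 + 4 = 73.

Step 2 — fraction explained by component i = λ_i / Σ λ:
  PC1: 52/73 = 0.7123
  PC2: 17/73 = 0.2329
  PC3: 4/73 = 0.0548

Step 3 — cumulative fraction after k components = (λ_1 + ... + λ_k) / Σ λ:
  k = 1: 52/73 = 0.7123
  k = 2: (52 + 17)/73 = 69/73 = 0.9452
  k = 3: (52 + 17 + 4)/73 = 73/73 = 1

Summary (fraction, with percent):

explained: PC1 0.7123 (71.23%), PC2 0.2329 (23.29%), PC3 0.0548 (5.48%);  cumulative: 0.7123, 0.9452, 1


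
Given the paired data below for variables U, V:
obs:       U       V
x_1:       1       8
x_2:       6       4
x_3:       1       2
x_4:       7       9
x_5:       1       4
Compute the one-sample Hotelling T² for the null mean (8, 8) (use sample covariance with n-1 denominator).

Step 1 — sample mean vector:
  mean(U) = (1 + 6 + 1 + 7 + 1) / 5 = 16/5 = 3.2
  mean(V) = (8 + 4 + 2 + 9 + 4) / 5 = 27/5 = 5.4
  x̄ = (3.2, 5.4),  deviation x̄ - mu_0 = (3.2, 5.4) - (8, 8) = (-4.8, -2.6).

Step 2 — sample covariance matrix, S[i,j] = (1/(n-1)) · Σ_k (x_{k,i} - mean_i) · (x_{k,j} - mean_j), divisor n-1 = 4:
  S[U,U] = ((-2.2)·(-2.2) + (2.8)·(2.8) + (-2.2)·(-2.2) + (3.8)·(3.8) + (-2.2)·(-2.2)) / 4 = 36.8/4 = 9.2
  S[U,V] = ((-2.2)·(2.6) + (2.8)·(-1.4) + (-2.2)·(-3.4) + (3.8)·(3.6) + (-2.2)·(-1.4)) / 4 = 14.6/4 = 3.65
  S[V,V] = ((2.6)·(2.6) + (-1.4)·(-1.4) + (-3.4)·(-3.4) + (3.6)·(3.6) + (-1.4)·(-1.4)) / 4 = 35.2/4 = 8.8
  S = [[9.2, 3.65],
 [3.65, 8.8]].

Step 3 — invert S. det(S) = 9.2·8.8 - (3.65)² = 67.6375.
  S^{-1} = (1/det) · [[d, -b], [-b, a]] = [[0.1301, -0.054],
 [-0.054, 0.136]].

Step 4 — quadratic form (x̄ - mu_0)^T · S^{-1} · (x̄ - mu_0):
  S^{-1} · (x̄ - mu_0) = (-0.4842, -0.0946),
  (x̄ - mu_0)^T · [...] = (-4.8)·(-0.4842) + (-2.6)·(-0.0946) = 2.5702.

Step 5 — scale by n: T² = 5 · 2.5702 = 12.8509.

T² ≈ 12.8509


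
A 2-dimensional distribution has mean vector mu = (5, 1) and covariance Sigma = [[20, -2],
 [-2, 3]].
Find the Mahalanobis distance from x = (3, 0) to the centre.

Step 1 — centre the observation: (x - mu) = (-2, -1).

Step 2 — invert Sigma. det(Sigma) = 20·3 - (-2)² = 56.
  Sigma^{-1} = (1/det) · [[d, -b], [-b, a]] = [[0.0536, 0.0357],
 [0.0357, 0.3571]].

Step 3 — form the quadratic (x - mu)^T · Sigma^{-1} · (x - mu):
  Sigma^{-1} · (x - mu) = (-0.1429, -0.4286).
  (x - mu)^T · [Sigma^{-1} · (x - mu)] = (-2)·(-0.1429) + (-1)·(-0.4286) = 0.7143.

Step 4 — take square root: d = √(0.7143) ≈ 0.8452.

d(x, mu) = √(0.7143) ≈ 0.8452


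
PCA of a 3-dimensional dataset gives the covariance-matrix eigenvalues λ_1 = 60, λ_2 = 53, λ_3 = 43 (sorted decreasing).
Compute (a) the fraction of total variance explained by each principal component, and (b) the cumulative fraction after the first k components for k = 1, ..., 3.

Step 1 — total variance = trace(Sigma) = Σ λ_i = 60 + 53 + 43 = 156.

Step 2 — fraction explained by component i = λ_i / Σ λ:
  PC1: 60/156 = 0.3846
  PC2: 53/156 = 0.3397
  PC3: 43/156 = 0.2756

Step 3 — cumulative fraction after k components = (λ_1 + ... + λ_k) / Σ λ:
  k = 1: 60/156 = 0.3846
  k = 2: (60 + 53)/156 = 113/156 = 0.7244
  k = 3: (60 + 53 + 43)/156 = 156/156 = 1

Summary (fraction, with percent):

explained: PC1 0.3846 (38.46%), PC2 0.3397 (33.97%), PC3 0.2756 (27.56%);  cumulative: 0.3846, 0.7244, 1


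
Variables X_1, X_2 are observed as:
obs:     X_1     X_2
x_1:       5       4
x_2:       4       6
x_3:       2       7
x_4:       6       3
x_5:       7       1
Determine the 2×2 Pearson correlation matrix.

Step 1 — column means:
  mean(X_1) = (5 + 4 + 2 + 6 + 7) / 5 = 24/5 = 4.8
  mean(X_2) = (4 + 6 + 7 + 3 + 1) / 5 = 21/5 = 4.2

Step 2 — sample variances and covariances s[i,j] = (1/(n-1)) · Σ_k (x_{k,i} - mean_i) · (x_{k,j} - mean_j), with n-1 = 4:
  s[X_1,X_1] = ((0.2)·(0.2) + (-0.8)·(-0.8) + (-2.8)·(-2.8) + (1.2)·(1.2) + (2.2)·(2.2)) / 4 = 14.8/4 = 3.7
  s[X_1,X_2] = ((0.2)·(-0.2) + (-0.8)·(1.8) + (-2.8)·(2.8) + (1.2)·(-1.2) + (2.2)·(-3.2)) / 4 = -17.8/4 = -4.45
  s[X_2,X_2] = ((-0.2)·(-0.2) + (1.8)·(1.8) + (2.8)·(2.8) + (-1.2)·(-1.2) + (-3.2)·(-3.2)) / 4 = 22.8/4 = 5.7
  Sample standard deviations s_i = √(s[i,i]):
  s(X_1) = √(3.7) = 1.9235
  s(X_2) = √(5.7) = 2.3875

Step 3 — r_{ij} = s_{ij} / (s_i · s_j):
  r[X_1,X_1] = 1 (diagonal).
  r[X_1,X_2] = -4.45 / (1.9235 · 2.3875) = -4.45 / 4.5924 = -0.969
  r[X_2,X_2] = 1 (diagonal).

R is symmetric with unit diagonal. Assembling:

R = [[1, -0.969],
 [-0.969, 1]]


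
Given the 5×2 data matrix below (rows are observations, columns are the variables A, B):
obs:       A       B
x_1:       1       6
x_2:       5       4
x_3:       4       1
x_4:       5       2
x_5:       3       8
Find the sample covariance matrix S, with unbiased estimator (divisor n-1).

Step 1 — column means:
  mean(A) = (1 + 5 + 4 + 5 + 3) / 5 = 18/5 = 3.6
  mean(B) = (6 + 4 + 1 + 2 + 8) / 5 = 21/5 = 4.2

Step 2 — sample covariance S[i,j] = (1/(n-1)) · Σ_k (x_{k,i} - mean_i) · (x_{k,j} - mean_j), with n-1 = 4.
  S[A,A] = ((-2.6)·(-2.6) + (1.4)·(1.4) + (0.4)·(0.4) + (1.4)·(1.4) + (-0.6)·(-0.6)) / 4 = 11.2/4 = 2.8
  S[A,B] = ((-2.6)·(1.8) + (1.4)·(-0.2) + (0.4)·(-3.2) + (1.4)·(-2.2) + (-0.6)·(3.8)) / 4 = -11.6/4 = -2.9
  S[B,B] = ((1.8)·(1.8) + (-0.2)·(-0.2) + (-3.2)·(-3.2) + (-2.2)·(-2.2) + (3.8)·(3.8)) / 4 = 32.8/4 = 8.2

S is symmetric (S[j,i] = S[i,j]). Assembling:

S = [[2.8, -2.9],
 [-2.9, 8.2]]


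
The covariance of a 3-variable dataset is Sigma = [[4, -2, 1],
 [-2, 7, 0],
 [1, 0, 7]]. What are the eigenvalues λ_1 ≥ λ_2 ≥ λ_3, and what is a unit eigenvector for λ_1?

Step 1 — characteristic polynomial p(λ) = det(λI - Sigma) = λ³ - tr·λ² + c_1·λ - det, where tr = trace, c_1 = sum of the principal 2×2 minors, det = det(Sigma):
  tr = 4 + 7 + 7 = 18,
  c_1 = (4·7 - (-2)²) + (4·7 - (1)²) + (7·7 - (0)²) = 24 + 27 + 49 = 100,
  det = 4·(7·7 - (0)²) - (-2)·((-2)·7 - (0)·(1)) + (1)·((-2)·(0) - 7·(1)) = 4·(49) - (-2)·(-14) + (1)·(-7) = 161.
  So p(λ) = λ³ - 18λ² + 100λ - 161.
Step 2 — look for an integer root (rational root theorem: any rational root is an integer divisor of 161). Testing λ = 7:
  p(7) = 343 - 882 + 700 - 161 = 0  ✓
  Dividing out (λ - 7): p(λ) = (λ - 7)(λ² - 11λ + 23).
Step 3 — remaining eigenvalues from the quadratic λ² - 11λ + 23 = 0:
  Δ = 11² - 4·23 = 121 - 92 = 29,  λ = (11 ± √29)/2 = (11 ± 5.3852)/2 ≈ 8.1926 or 2.8074.
  Sorted: λ_1 = 8.1926,  λ_2 = 7,  λ_3 = 2.8074  (check: sum = 18 = tr ✓).

Step 4 — unit eigenvector for λ_1 ≈ 8.1926: v spans the null space of (Sigma - λ_1 I), whose rows are
  r_1 = (-4.1926, -2, 1),  r_2 = (-2, -1.1926, 0),  r_3 = (1, 0, -1.1926).
  v is orthogonal to every row, so take v ∝ r_1 × r_2 = ((-2)·(0) - (1)·(-1.1926), (1)·(-2) - (-4.1926)·(0), (-4.1926)·(-1.1926) - (-2)·(-2)) ≈ (1.1926, -2, 1).
  Let u = (1.1926, -2, 1).
  ||u|| = √((1.1926)² + (-2)² + (1)²) = √(6.4223) ≈ 2.5342,  v_1 = u/||u|| ≈ (0.4706, -0.7892, 0.3946) (||v_1|| = 1).

λ_1 = 8.1926,  λ_2 = 7,  λ_3 = 2.8074;  v_1 ≈ (0.4706, -0.7892, 0.3946)


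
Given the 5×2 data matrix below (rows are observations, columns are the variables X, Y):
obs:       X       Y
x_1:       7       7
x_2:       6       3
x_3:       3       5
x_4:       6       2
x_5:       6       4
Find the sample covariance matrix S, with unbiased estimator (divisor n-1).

Step 1 — column means:
  mean(X) = (7 + 6 + 3 + 6 + 6) / 5 = 28/5 = 5.6
  mean(Y) = (7 + 3 + 5 + 2 + 4) / 5 = 21/5 = 4.2

Step 2 — sample covariance S[i,j] = (1/(n-1)) · Σ_k (x_{k,i} - mean_i) · (x_{k,j} - mean_j), with n-1 = 4.
  S[X,X] = ((1.4)·(1.4) + (0.4)·(0.4) + (-2.6)·(-2.6) + (0.4)·(0.4) + (0.4)·(0.4)) / 4 = 9.2/4 = 2.3
  S[X,Y] = ((1.4)·(2.8) + (0.4)·(-1.2) + (-2.6)·(0.8) + (0.4)·(-2.2) + (0.4)·(-0.2)) / 4 = 0.4/4 = 0.1
  S[Y,Y] = ((2.8)·(2.8) + (-1.2)·(-1.2) + (0.8)·(0.8) + (-2.2)·(-2.2) + (-0.2)·(-0.2)) / 4 = 14.8/4 = 3.7

S is symmetric (S[j,i] = S[i,j]). Assembling:

S = [[2.3, 0.1],
 [0.1, 3.7]]


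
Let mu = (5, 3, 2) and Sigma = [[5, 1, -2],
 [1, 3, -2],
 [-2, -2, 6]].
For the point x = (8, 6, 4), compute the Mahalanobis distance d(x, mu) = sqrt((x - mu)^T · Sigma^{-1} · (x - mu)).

Step 1 — centre the observation: (x - mu) = (3, 3, 2).

Step 2 — invert Sigma (cofactor / det for 3×3, or solve directly):
  Sigma^{-1} = [[0.2333, -0.0333, 0.0667],
 [-0.0333, 0.4333, 0.1333],
 [0.0667, 0.1333, 0.2333]].

Step 3 — form the quadratic (x - mu)^T · Sigma^{-1} · (x - mu):
  Sigma^{-1} · (x - mu) = (0.7333, 1.4667, 1.0667).
  (x - mu)^T · [Sigma^{-1} · (x - mu)] = (3)·(0.7333) + (3)·(1.4667) + (2)·(1.0667) = 8.7333.

Step 4 — take square root: d = √(8.7333) ≈ 2.9552.

d(x, mu) = √(8.7333) ≈ 2.9552


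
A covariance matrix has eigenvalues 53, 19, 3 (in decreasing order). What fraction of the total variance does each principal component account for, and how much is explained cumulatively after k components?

Step 1 — total variance = trace(Sigma) = Σ λ_i = 53 + 19 + 3 = 75.

Step 2 — fraction explained by component i = λ_i / Σ λ:
  PC1: 53/75 = 0.7067
  PC2: 19/75 = 0.2533
  PC3: 3/75 = 0.04

Step 3 — cumulative fraction after k components = (λ_1 + ... + λ_k) / Σ λ:
  k = 1: 53/75 = 0.7067
  k = 2: (53 + 19)/75 = 72/75 = 0.96
  k = 3: (53 + 19 + 3)/75 = 75/75 = 1

Summary (fraction, with percent):

explained: PC1 0.7067 (70.67%), PC2 0.2533 (25.33%), PC3 0.04 (4%);  cumulative: 0.7067, 0.96, 1


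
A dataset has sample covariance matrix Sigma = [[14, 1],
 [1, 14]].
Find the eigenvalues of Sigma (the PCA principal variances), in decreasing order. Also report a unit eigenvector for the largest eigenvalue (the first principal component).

Step 1 — characteristic polynomial of 2×2 Sigma:
  det(Sigma - λI) = λ² - trace · λ + det = 0.
  trace = 14 + 14 = 28, det = 14·14 - (1)² = 195.
Step 2 — discriminant:
  Δ = trace² - 4·det = 784 - 780 = 4.
Step 3 — eigenvalues:
  λ = (trace ± √Δ)/2 = (28 ± 2)/2,
  λ_1 = 15,  λ_2 = 13.

Step 4 — unit eigenvector for λ_1: solve (Sigma - λ_1 I)v = 0. First row:
  (14 - 15)·v_x + (1)·v_y = 0, i.e. (-1)·v_x + (1)·v_y = 0,
  so v ∝ (b, λ_1 - a) = (1, 1) = u.
  ||u|| = √((1)² + (1)²) = √(2) ≈ 1.4142,
  v_1 = u/||u|| ≈ (0.7071, 0.7071) (||v_1|| = 1).

λ_1 = 15,  λ_2 = 13;  v_1 ≈ (0.7071, 0.7071)


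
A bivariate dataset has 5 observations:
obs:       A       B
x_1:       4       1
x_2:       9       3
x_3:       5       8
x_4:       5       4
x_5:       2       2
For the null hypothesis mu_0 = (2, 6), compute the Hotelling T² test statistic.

Step 1 — sample mean vector:
  mean(A) = (4 + 9 + 5 + 5 + 2) / 5 = 25/5 = 5
  mean(B) = (1 + 3 + 8 + 4 + 2) / 5 = 18/5 = 3.6
  x̄ = (5, 3.6),  deviation x̄ - mu_0 = (5, 3.6) - (2, 6) = (3, -2.4).

Step 2 — sample covariance matrix, S[i,j] = (1/(n-1)) · Σ_k (x_{k,i} - mean_i) · (x_{k,j} - mean_j), divisor n-1 = 4:
  S[A,A] = ((-1)·(-1) + (4)·(4) + (0)·(0) + (0)·(0) + (-3)·(-3)) / 4 = 26/4 = 6.5
  S[A,B] = ((-1)·(-2.6) + (4)·(-0.6) + (0)·(4.4) + (0)·(0.4) + (-3)·(-1.6)) / 4 = 5/4 = 1.25
  S[B,B] = ((-2.6)·(-2.6) + (-0.6)·(-0.6) + (4.4)·(4.4) + (0.4)·(0.4) + (-1.6)·(-1.6)) / 4 = 29.2/4 = 7.3
  S = [[6.5, 1.25],
 [1.25, 7.3]].

Step 3 — invert S. det(S) = 6.5·7.3 - (1.25)² = 45.8875.
  S^{-1} = (1/det) · [[d, -b], [-b, a]] = [[0.1591, -0.0272],
 [-0.0272, 0.1417]].

Step 4 — quadratic form (x̄ - mu_0)^T · S^{-1} · (x̄ - mu_0):
  S^{-1} · (x̄ - mu_0) = (0.5426, -0.4217),
  (x̄ - mu_0)^T · [...] = (3)·(0.5426) + (-2.4)·(-0.4217) = 2.6399.

Step 5 — scale by n: T² = 5 · 2.6399 = 13.1997.

T² ≈ 13.1997


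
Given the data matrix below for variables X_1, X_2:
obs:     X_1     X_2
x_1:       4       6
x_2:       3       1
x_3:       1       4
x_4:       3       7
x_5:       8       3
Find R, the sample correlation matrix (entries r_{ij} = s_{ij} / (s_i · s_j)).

Step 1 — column means:
  mean(X_1) = (4 + 3 + 1 + 3 + 8) / 5 = 19/5 = 3.8
  mean(X_2) = (6 + 1 + 4 + 7 + 3) / 5 = 21/5 = 4.2

Step 2 — sample variances and covariances s[i,j] = (1/(n-1)) · Σ_k (x_{k,i} - mean_i) · (x_{k,j} - mean_j), with n-1 = 4:
  s[X_1,X_1] = ((0.2)·(0.2) + (-0.8)·(-0.8) + (-2.8)·(-2.8) + (-0.8)·(-0.8) + (4.2)·(4.2)) / 4 = 26.8/4 = 6.7
  s[X_1,X_2] = ((0.2)·(1.8) + (-0.8)·(-3.2) + (-2.8)·(-0.2) + (-0.8)·(2.8) + (4.2)·(-1.2)) / 4 = -3.8/4 = -0.95
  s[X_2,X_2] = ((1.8)·(1.8) + (-3.2)·(-3.2) + (-0.2)·(-0.2) + (2.8)·(2.8) + (-1.2)·(-1.2)) / 4 = 22.8/4 = 5.7
  Sample standard deviations s_i = √(s[i,i]):
  s(X_1) = √(6.7) = 2.5884
  s(X_2) = √(5.7) = 2.3875

Step 3 — r_{ij} = s_{ij} / (s_i · s_j):
  r[X_1,X_1] = 1 (diagonal).
  r[X_1,X_2] = -0.95 / (2.5884 · 2.3875) = -0.95 / 6.1798 = -0.1537
  r[X_2,X_2] = 1 (diagonal).

R is symmetric with unit diagonal. Assembling:

R = [[1, -0.1537],
 [-0.1537, 1]]


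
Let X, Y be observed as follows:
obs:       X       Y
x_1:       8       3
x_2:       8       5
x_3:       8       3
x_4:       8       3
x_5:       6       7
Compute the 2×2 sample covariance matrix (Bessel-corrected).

Step 1 — column means:
  mean(X) = (8 + 8 + 8 + 8 + 6) / 5 = 38/5 = 7.6
  mean(Y) = (3 + 5 + 3 + 3 + 7) / 5 = 21/5 = 4.2

Step 2 — sample covariance S[i,j] = (1/(n-1)) · Σ_k (x_{k,i} - mean_i) · (x_{k,j} - mean_j), with n-1 = 4.
  S[X,X] = ((0.4)·(0.4) + (0.4)·(0.4) + (0.4)·(0.4) + (0.4)·(0.4) + (-1.6)·(-1.6)) / 4 = 3.2/4 = 0.8
  S[X,Y] = ((0.4)·(-1.2) + (0.4)·(0.8) + (0.4)·(-1.2) + (0.4)·(-1.2) + (-1.6)·(2.8)) / 4 = -5.6/4 = -1.4
  S[Y,Y] = ((-1.2)·(-1.2) + (0.8)·(0.8) + (-1.2)·(-1.2) + (-1.2)·(-1.2) + (2.8)·(2.8)) / 4 = 12.8/4 = 3.2

S is symmetric (S[j,i] = S[i,j]). Assembling:

S = [[0.8, -1.4],
 [-1.4, 3.2]]


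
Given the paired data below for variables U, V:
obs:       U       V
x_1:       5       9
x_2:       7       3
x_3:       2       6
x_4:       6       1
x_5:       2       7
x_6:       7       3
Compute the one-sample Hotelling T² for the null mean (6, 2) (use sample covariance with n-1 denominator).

Step 1 — sample mean vector:
  mean(U) = (5 + 7 + 2 + 6 + 2 + 7) / 6 = 29/6 = 4.8333
  mean(V) = (9 + 3 + 6 + 1 + 7 + 3) / 6 = 29/6 = 4.8333
  x̄ = (4.8333, 4.8333),  deviation x̄ - mu_0 = (4.8333, 4.8333) - (6, 2) = (-1.1667, 2.8333).

Step 2 — sample covariance matrix, S[i,j] = (1/(n-1)) · Σ_k (x_{k,i} - mean_i) · (x_{k,j} - mean_j), divisor n-1 = 5:
  S[U,U] = ((0.1667)·(0.1667) + (2.1667)·(2.1667) + (-2.8333)·(-2.8333) + (1.1667)·(1.1667) + (-2.8333)·(-2.8333) + (2.1667)·(2.1667)) / 5 = 26.8333/5 = 5.3667
  S[U,V] = ((0.1667)·(4.1667) + (2.1667)·(-1.8333) + (-2.8333)·(1.1667) + (1.1667)·(-3.8333) + (-2.8333)·(2.1667) + (2.1667)·(-1.8333)) / 5 = -21.1667/5 = -4.2333
  S[V,V] = ((4.1667)·(4.1667) + (-1.8333)·(-1.8333) + (1.1667)·(1.1667) + (-3.8333)·(-3.8333) + (2.1667)·(2.1667) + (-1.8333)·(-1.8333)) / 5 = 44.8333/5 = 8.9667
  S = [[5.3667, -4.2333],
 [-4.2333, 8.9667]].

Step 3 — invert S. det(S) = 5.3667·8.9667 - (-4.2333)² = 30.2.
  S^{-1} = (1/det) · [[d, -b], [-b, a]] = [[0.2969, 0.1402],
 [0.1402, 0.1777]].

Step 4 — quadratic form (x̄ - mu_0)^T · S^{-1} · (x̄ - mu_0):
  S^{-1} · (x̄ - mu_0) = (0.0508, 0.34),
  (x̄ - mu_0)^T · [...] = (-1.1667)·(0.0508) + (2.8333)·(0.34) = 0.904.

Step 5 — scale by n: T² = 6 · 0.904 = 5.4238.

T² ≈ 5.4238


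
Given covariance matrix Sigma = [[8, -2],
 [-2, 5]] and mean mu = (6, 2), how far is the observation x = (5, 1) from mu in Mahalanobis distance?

Step 1 — centre the observation: (x - mu) = (-1, -1).

Step 2 — invert Sigma. det(Sigma) = 8·5 - (-2)² = 36.
  Sigma^{-1} = (1/det) · [[d, -b], [-b, a]] = [[0.1389, 0.0556],
 [0.0556, 0.2222]].

Step 3 — form the quadratic (x - mu)^T · Sigma^{-1} · (x - mu):
  Sigma^{-1} · (x - mu) = (-0.1944, -0.2778).
  (x - mu)^T · [Sigma^{-1} · (x - mu)] = (-1)·(-0.1944) + (-1)·(-0.2778) = 0.4722.

Step 4 — take square root: d = √(0.4722) ≈ 0.6872.

d(x, mu) = √(0.4722) ≈ 0.6872


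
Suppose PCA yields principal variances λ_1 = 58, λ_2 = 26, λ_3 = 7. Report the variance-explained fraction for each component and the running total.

Step 1 — total variance = trace(Sigma) = Σ λ_i = 58 + 26 + 7 = 91.

Step 2 — fraction explained by component i = λ_i / Σ λ:
  PC1: 58/91 = 0.6374
  PC2: 26/91 = 0.2857
  PC3: 7/91 = 0.0769

Step 3 — cumulative fraction after k components = (λ_1 + ... + λ_k) / Σ λ:
  k = 1: 58/91 = 0.6374
  k = 2: (58 + 26)/91 = 84/91 = 0.9231
  k = 3: (58 + 26 + 7)/91 = 91/91 = 1

Summary (fraction, with percent):

explained: PC1 0.6374 (63.74%), PC2 0.2857 (28.57%), PC3 0.0769 (7.69%);  cumulative: 0.6374, 0.9231, 1


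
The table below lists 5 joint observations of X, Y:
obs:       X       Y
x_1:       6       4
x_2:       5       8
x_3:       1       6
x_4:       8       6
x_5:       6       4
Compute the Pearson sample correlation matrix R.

Step 1 — column means:
  mean(X) = (6 + 5 + 1 + 8 + 6) / 5 = 26/5 = 5.2
  mean(Y) = (4 + 8 + 6 + 6 + 4) / 5 = 28/5 = 5.6

Step 2 — sample variances and covariances s[i,j] = (1/(n-1)) · Σ_k (x_{k,i} - mean_i) · (x_{k,j} - mean_j), with n-1 = 4:
  s[X,X] = ((0.8)·(0.8) + (-0.2)·(-0.2) + (-4.2)·(-4.2) + (2.8)·(2.8) + (0.8)·(0.8)) / 4 = 26.8/4 = 6.7
  s[X,Y] = ((0.8)·(-1.6) + (-0.2)·(2.4) + (-4.2)·(0.4) + (2.8)·(0.4) + (0.8)·(-1.6)) / 4 = -3.6/4 = -0.9
  s[Y,Y] = ((-1.6)·(-1.6) + (2.4)·(2.4) + (0.4)·(0.4) + (0.4)·(0.4) + (-1.6)·(-1.6)) / 4 = 11.2/4 = 2.8
  Sample standard deviations s_i = √(s[i,i]):
  s(X) = √(6.7) = 2.5884
  s(Y) = √(2.8) = 1.6733

Step 3 — r_{ij} = s_{ij} / (s_i · s_j):
  r[X,X] = 1 (diagonal).
  r[X,Y] = -0.9 / (2.5884 · 1.6733) = -0.9 / 4.3313 = -0.2078
  r[Y,Y] = 1 (diagonal).

R is symmetric with unit diagonal. Assembling:

R = [[1, -0.2078],
 [-0.2078, 1]]


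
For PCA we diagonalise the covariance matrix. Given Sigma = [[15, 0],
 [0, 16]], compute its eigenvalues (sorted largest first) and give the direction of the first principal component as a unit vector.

Step 1 — characteristic polynomial of 2×2 Sigma:
  det(Sigma - λI) = λ² - trace · λ + det = 0.
  trace = 15 + 16 = 31, det = 15·16 - (0)² = 240.
Step 2 — discriminant:
  Δ = trace² - 4·det = 961 - 960 = 1.
Step 3 — eigenvalues:
  λ = (trace ± √Δ)/2 = (31 ± 1)/2,
  λ_1 = 16,  λ_2 = 15.

Step 4 — unit eigenvector for λ_1: Sigma is diagonal, so its eigenvectors are the coordinate axes. λ_1 = 16 is the diagonal entry on the second coordinate axis, hence
  v_1 = (0, 1) (||v_1|| = 1).

λ_1 = 16,  λ_2 = 15;  v_1 ≈ (0, 1)


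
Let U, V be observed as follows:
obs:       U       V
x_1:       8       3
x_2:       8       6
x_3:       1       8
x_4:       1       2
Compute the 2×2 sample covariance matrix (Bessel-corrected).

Step 1 — column means:
  mean(U) = (8 + 8 + 1 + 1) / 4 = 18/4 = 4.5
  mean(V) = (3 + 6 + 8 + 2) / 4 = 19/4 = 4.75

Step 2 — sample covariance S[i,j] = (1/(n-1)) · Σ_k (x_{k,i} - mean_i) · (x_{k,j} - mean_j), with n-1 = 3.
  S[U,U] = ((3.5)·(3.5) + (3.5)·(3.5) + (-3.5)·(-3.5) + (-3.5)·(-3.5)) / 3 = 49/3 = 16.3333
  S[U,V] = ((3.5)·(-1.75) + (3.5)·(1.25) + (-3.5)·(3.25) + (-3.5)·(-2.75)) / 3 = -3.5/3 = -1.1667
  S[V,V] = ((-1.75)·(-1.75) + (1.25)·(1.25) + (3.25)·(3.25) + (-2.75)·(-2.75)) / 3 = 22.75/3 = 7.5833

S is symmetric (S[j,i] = S[i,j]). Assembling:

S = [[16.3333, -1.1667],
 [-1.1667, 7.5833]]


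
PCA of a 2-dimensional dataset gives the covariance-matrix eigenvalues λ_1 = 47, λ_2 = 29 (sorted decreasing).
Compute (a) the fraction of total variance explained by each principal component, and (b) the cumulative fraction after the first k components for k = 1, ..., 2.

Step 1 — total variance = trace(Sigma) = Σ λ_i = 47 + 29 = 76.

Step 2 — fraction explained by component i = λ_i / Σ λ:
  PC1: 47/76 = 0.6184
  PC2: 29/76 = 0.3816

Step 3 — cumulative fraction after k components = (λ_1 + ... + λ_k) / Σ λ:
  k = 1: 47/76 = 0.6184
  k = 2: (47 + 29)/76 = 76/76 = 1

Summary (fraction, with percent):

explained: PC1 0.6184 (61.84%), PC2 0.3816 (38.16%);  cumulative: 0.6184, 1


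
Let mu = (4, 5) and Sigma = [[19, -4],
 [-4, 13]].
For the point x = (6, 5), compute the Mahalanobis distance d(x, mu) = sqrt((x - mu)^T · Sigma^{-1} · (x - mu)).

Step 1 — centre the observation: (x - mu) = (2, 0).

Step 2 — invert Sigma. det(Sigma) = 19·13 - (-4)² = 231.
  Sigma^{-1} = (1/det) · [[d, -b], [-b, a]] = [[0.0563, 0.0173],
 [0.0173, 0.0823]].

Step 3 — form the quadratic (x - mu)^T · Sigma^{-1} · (x - mu):
  Sigma^{-1} · (x - mu) = (0.1126, 0.0346).
  (x - mu)^T · [Sigma^{-1} · (x - mu)] = (2)·(0.1126) + (0)·(0.0346) = 0.2251.

Step 4 — take square root: d = √(0.2251) ≈ 0.4745.

d(x, mu) = √(0.2251) ≈ 0.4745


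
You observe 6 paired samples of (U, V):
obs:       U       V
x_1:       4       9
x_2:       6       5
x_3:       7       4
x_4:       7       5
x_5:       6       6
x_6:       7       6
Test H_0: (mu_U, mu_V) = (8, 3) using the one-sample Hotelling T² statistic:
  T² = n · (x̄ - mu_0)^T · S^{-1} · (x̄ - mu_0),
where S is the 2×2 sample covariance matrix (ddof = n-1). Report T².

Step 1 — sample mean vector:
  mean(U) = (4 + 6 + 7 + 7 + 6 + 7) / 6 = 37/6 = 6.1667
  mean(V) = (9 + 5 + 4 + 5 + 6 + 6) / 6 = 35/6 = 5.8333
  x̄ = (6.1667, 5.8333),  deviation x̄ - mu_0 = (6.1667, 5.8333) - (8, 3) = (-1.8333, 2.8333).

Step 2 — sample covariance matrix, S[i,j] = (1/(n-1)) · Σ_k (x_{k,i} - mean_i) · (x_{k,j} - mean_j), divisor n-1 = 5:
  S[U,U] = ((-2.1667)·(-2.1667) + (-0.1667)·(-0.1667) + (0.8333)·(0.8333) + (0.8333)·(0.8333) + (-0.1667)·(-0.1667) + (0.8333)·(0.8333)) / 5 = 6.8333/5 = 1.3667
  S[U,V] = ((-2.1667)·(3.1667) + (-0.1667)·(-0.8333) + (0.8333)·(-1.8333) + (0.8333)·(-0.8333) + (-0.1667)·(0.1667) + (0.8333)·(0.1667)) / 5 = -8.8333/5 = -1.7667
  S[V,V] = ((3.1667)·(3.1667) + (-0.8333)·(-0.8333) + (-1.8333)·(-1.8333) + (-0.8333)·(-0.8333) + (0.1667)·(0.1667) + (0.1667)·(0.1667)) / 5 = 14.8333/5 = 2.9667
  S = [[1.3667, -1.7667],
 [-1.7667, 2.9667]].

Step 3 — invert S. det(S) = 1.3667·2.9667 - (-1.7667)² = 0.9333.
  S^{-1} = (1/det) · [[d, -b], [-b, a]] = [[3.1786, 1.8929],
 [1.8929, 1.4643]].

Step 4 — quadratic form (x̄ - mu_0)^T · S^{-1} · (x̄ - mu_0):
  S^{-1} · (x̄ - mu_0) = (-0.4643, 0.6786),
  (x̄ - mu_0)^T · [...] = (-1.8333)·(-0.4643) + (2.8333)·(0.6786) = 2.7738.

Step 5 — scale by n: T² = 6 · 2.7738 = 16.6429.

T² ≈ 16.6429
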